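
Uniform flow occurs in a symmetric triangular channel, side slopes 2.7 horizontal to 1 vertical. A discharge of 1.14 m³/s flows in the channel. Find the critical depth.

y_c = 0.515 m

At critical depth, Q² T / (g A³) = 1, i.e. A³/T = Q²/g = 1.14²/9.81 = 0.1325.
Try y = 0.414 m: A³/T = 0.04433 — short.
Try y = 0.566 m: A³/T = 0.2117 — over.
Try y = 0.515 m: A³/T = 0.132 — ≈ 0.1325.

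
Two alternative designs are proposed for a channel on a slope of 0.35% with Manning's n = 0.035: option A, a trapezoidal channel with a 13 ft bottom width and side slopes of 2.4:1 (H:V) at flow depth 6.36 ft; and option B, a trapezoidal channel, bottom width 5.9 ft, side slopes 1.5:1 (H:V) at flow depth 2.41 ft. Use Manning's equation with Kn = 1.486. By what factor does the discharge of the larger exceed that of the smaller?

14.4

Channel A: With bottom width b = 13 ft and side slope z = 2.4: A = (b + zy)y = (13 + 2.4×6.36)×6.36 = 179.8 ft²; P = b + 2y√(1+z²) = 13 + 2×6.36×2.6 = 46.07 ft. Hydraulic radius R = A/P = 179.8/46.07 = 3.902 ft. Q_A = (1.486/0.035)·179.8·3.902^(2/3)·√0.0035 = 1119 ft³/s.
Channel B: With bottom width b = 5.9 ft and side slope z = 1.5: A = (b + zy)y = (5.9 + 1.5×2.41)×2.41 = 22.93 ft²; P = b + 2y√(1+z²) = 5.9 + 2×2.41×1.803 = 14.59 ft. Hydraulic radius R = A/P = 22.93/14.59 = 1.572 ft. Q_B = (1.486/0.035)·22.93·1.572^(2/3)·√0.0035 = 77.86 ft³/s.
The larger discharge is 1119 ft³/s and the smaller is 77.86 ft³/s; the ratio is 14.4.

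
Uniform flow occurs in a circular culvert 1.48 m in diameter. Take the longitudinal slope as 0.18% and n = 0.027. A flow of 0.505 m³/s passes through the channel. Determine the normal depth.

Manning's equation rearranged: A R^(2/3) = nQ / (1·√S) = 0.027 × 0.505 / (√0.0018) = 0.3214.
Try y = 0.525 m: A R^(2/3) = 0.2391 — low.
Try y = 0.742 m: A R^(2/3) = 0.4454 — high.
Try y = 0.616 m: A R^(2/3) = 0.3212 — matches.

y_n = 0.616 m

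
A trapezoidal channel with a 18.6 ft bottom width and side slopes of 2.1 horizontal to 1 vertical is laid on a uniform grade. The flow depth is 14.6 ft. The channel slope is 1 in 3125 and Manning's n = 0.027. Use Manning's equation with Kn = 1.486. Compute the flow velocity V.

With bottom width b = 18.6 ft and side slope z = 2.1: A = (b + zy)y = (18.6 + 2.1×14.6)×14.6 = 719.2 ft²; P = b + 2y√(1+z²) = 18.6 + 2×14.6×2.326 = 86.52 ft.
Hydraulic radius R = A/P = 719.2/86.52 = 8.313 ft.
From Manning's equation, V = (1.486/n) R^(2/3) S^(1/2) = (1.486/0.027) × 8.313^(2/3) × 0.00032^(1/2) = 4.04 ft/s.

V = 4.04 ft/s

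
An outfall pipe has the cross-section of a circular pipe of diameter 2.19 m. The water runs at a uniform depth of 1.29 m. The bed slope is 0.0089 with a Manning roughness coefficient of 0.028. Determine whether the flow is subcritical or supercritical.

subcritical

For a circular section of diameter D = 2.19 m at depth y = 1.29 m, the central angle is θ = 2 arccos(1 − 2y/D) = 3.5 rad. Then A = (D²/8)(θ − sin θ) = 2.308 m² and P = Dθ/2 = 3.832 m.
Hydraulic radius R = A/P = 2.308/3.832 = 0.6023 m.
V = (1/n) R^(2/3) √S = (1/0.028) × 0.6023^(2/3) × √0.0089 = 2.403 m/s. Hydraulic depth D_h = A/T = 2.308/2.155 = 1.071 m.
Froude number Fr = V/√(g·D_h) = 2.403/√(9.81×1.071) = 0.741, which is less than 1, so the flow is subcritical.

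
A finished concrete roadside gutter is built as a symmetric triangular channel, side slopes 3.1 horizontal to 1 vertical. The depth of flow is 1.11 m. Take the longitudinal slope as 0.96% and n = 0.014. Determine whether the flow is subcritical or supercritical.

supercritical

For a triangular section with side slope z = 3.1: A = zy² = 3.1×1.11² = 3.82 m²; P = 2y√(1+z²) = 2×1.11×3.257 = 7.231 m.
Hydraulic radius R = A/P = 3.82/7.231 = 0.5282 m.
V = (1/n) R^(2/3) √S = (1/0.014) × 0.5282^(2/3) × √0.0096 = 4.573 m/s. Hydraulic depth D_h = A/T = 3.82/6.882 = 0.555 m.
Froude number Fr = V/√(g·D_h) = 4.573/√(9.81×0.555) = 1.96, which is greater than 1, so the flow is supercritical.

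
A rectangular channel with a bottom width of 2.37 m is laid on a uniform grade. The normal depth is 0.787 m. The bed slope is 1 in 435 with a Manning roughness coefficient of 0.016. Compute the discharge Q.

Flow area A = b·y = 2.37 × 0.787 = 1.865 m². Wetted perimeter P = b + 2y = 2.37 + 2×0.787 = 3.944 m.
Hydraulic radius R = A/P = 1.865/3.944 = 0.4729 m.
Manning's equation: Q = (1/n) A R^(2/3) S^(1/2) = (1/0.016) × 1.865 × 0.4729^(2/3) × 0.002299^(1/2) = 3.39 m³/s.

Q = 3.39 m³/s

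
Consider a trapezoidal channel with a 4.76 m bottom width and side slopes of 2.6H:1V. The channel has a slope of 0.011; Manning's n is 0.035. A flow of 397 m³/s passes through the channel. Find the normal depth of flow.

y_n = 4.45 m

Manning's equation rearranged: A R^(2/3) = nQ / (1·√S) = 0.035 × 397 / (√0.011) = 132.5.
Trying y = 3.82 m: A R^(2/3) = 93.64 — short.
Trying y = 4.99 m: A R^(2/3) = 172.3 — over.
Trying y = 4.45 m: A R^(2/3) = 132.4 — close enough.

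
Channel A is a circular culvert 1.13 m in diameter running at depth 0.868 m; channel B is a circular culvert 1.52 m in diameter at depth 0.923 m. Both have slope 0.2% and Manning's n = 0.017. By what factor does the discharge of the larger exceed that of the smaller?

Channel A: For a circular section of diameter D = 1.13 m at depth y = 0.868 m, the central angle is θ = 2 arccos(1 − 2y/D) = 4.274 rad. Then A = (D²/8)(θ − sin θ) = 0.8266 m² and P = Dθ/2 = 2.415 m. Hydraulic radius R = A/P = 0.8266/2.415 = 0.3423 m. Q_A = (1/0.017)·0.8266·0.3423^(2/3)·√0.002 = 1.064 m³/s.
Channel B: For a circular section of diameter D = 1.52 m at depth y = 0.923 m, the central angle is θ = 2 arccos(1 − 2y/D) = 3.574 rad. Then A = (D²/8)(θ − sin θ) = 1.153 m² and P = Dθ/2 = 2.716 m. Hydraulic radius R = A/P = 1.153/2.716 = 0.4245 m. Q_B = (1/0.017)·1.153·0.4245^(2/3)·√0.002 = 1.714 m³/s.
The larger discharge is 1.714 m³/s and the smaller is 1.064 m³/s; the ratio is 1.61.

1.61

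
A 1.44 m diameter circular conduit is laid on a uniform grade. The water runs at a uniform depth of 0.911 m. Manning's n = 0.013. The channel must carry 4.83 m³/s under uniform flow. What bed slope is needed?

For a circular section of diameter D = 1.44 m at depth y = 0.911 m, the central angle is θ = 2 arccos(1 − 2y/D) = 3.679 rad. Then A = (D²/8)(θ − sin θ) = 1.086 m² and P = Dθ/2 = 2.649 m.
Hydraulic radius R = A/P = 1.086/2.649 = 0.4101 m.
From Manning's equation, S = [nQ / (1 A R^(2/3))]² = [0.013 × 4.83 / (1 × 1.086 × 0.4101^(2/3))]² = 0.011.

S = 0.011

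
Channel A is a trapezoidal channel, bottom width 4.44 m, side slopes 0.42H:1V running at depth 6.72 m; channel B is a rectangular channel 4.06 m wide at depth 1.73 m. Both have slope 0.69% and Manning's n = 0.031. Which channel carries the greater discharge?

channel A

Channel A: With bottom width b = 4.44 m and side slope z = 0.42: A = (b + zy)y = (4.44 + 0.42×6.72)×6.72 = 48.8 m²; P = b + 2y√(1+z²) = 4.44 + 2×6.72×1.085 = 19.02 m. Hydraulic radius R = A/P = 48.8/19.02 = 2.566 m. Q_A = (1/0.031)·48.8·2.566^(2/3)·√0.0069 = 245.1 m³/s.
Channel B: Flow area A = b·y = 4.06 × 1.73 = 7.024 m². Wetted perimeter P = b + 2y = 4.06 + 2×1.73 = 7.52 m. Hydraulic radius R = A/P = 7.024/7.52 = 0.934 m. Q_B = (1/0.031)·7.024·0.934^(2/3)·√0.0069 = 17.98 m³/s.
Q_A = 245.1 m³/s vs Q_B = 17.98 m³/s, so channel A carries more.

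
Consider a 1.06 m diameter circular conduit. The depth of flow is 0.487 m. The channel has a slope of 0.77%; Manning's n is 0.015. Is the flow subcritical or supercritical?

supercritical

For a circular section of diameter D = 1.06 m at depth y = 0.487 m, the central angle is θ = 2 arccos(1 − 2y/D) = 2.979 rad. Then A = (D²/8)(θ − sin θ) = 0.3957 m² and P = Dθ/2 = 1.579 m.
Hydraulic radius R = A/P = 0.3957/1.579 = 0.2506 m.
V = (1/n) R^(2/3) √S = (1/0.015) × 0.2506^(2/3) × √0.0077 = 2.325 m/s. Hydraulic depth D_h = A/T = 0.3957/1.057 = 0.3745 m.
Froude number Fr = V/√(g·D_h) = 2.325/√(9.81×0.3745) = 1.21, which is greater than 1, so the flow is supercritical.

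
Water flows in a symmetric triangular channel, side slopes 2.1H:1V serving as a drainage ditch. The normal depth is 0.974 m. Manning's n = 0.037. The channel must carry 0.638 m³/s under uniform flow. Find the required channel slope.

S = 0.00042

For a triangular section with side slope z = 2.1: A = zy² = 2.1×0.974² = 1.992 m²; P = 2y√(1+z²) = 2×0.974×2.326 = 4.531 m.
Hydraulic radius R = A/P = 1.992/4.531 = 0.4397 m.
From Manning's equation, S = [nQ / (1 A R^(2/3))]² = [0.037 × 0.638 / (1 × 1.992 × 0.4397^(2/3))]² = 0.00042.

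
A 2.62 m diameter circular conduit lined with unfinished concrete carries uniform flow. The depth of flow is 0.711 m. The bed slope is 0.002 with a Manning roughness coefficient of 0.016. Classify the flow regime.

For a circular section of diameter D = 2.62 m at depth y = 0.711 m, the central angle is θ = 2 arccos(1 − 2y/D) = 2.192 rad. Then A = (D²/8)(θ − sin θ) = 1.183 m² and P = Dθ/2 = 2.871 m.
Hydraulic radius R = A/P = 1.183/2.871 = 0.412 m.
V = (1/n) R^(2/3) √S = (1/0.016) × 0.412^(2/3) × √0.002 = 1.547 m/s. Hydraulic depth D_h = A/T = 1.183/2.33 = 0.5076 m.
Froude number Fr = V/√(g·D_h) = 1.547/√(9.81×0.5076) = 0.693, which is less than 1, so the flow is subcritical.

subcritical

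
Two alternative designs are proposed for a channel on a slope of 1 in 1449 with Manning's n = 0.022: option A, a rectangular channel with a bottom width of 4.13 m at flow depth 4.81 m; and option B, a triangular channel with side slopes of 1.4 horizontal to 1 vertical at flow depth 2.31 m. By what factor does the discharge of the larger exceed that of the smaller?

Channel A: Flow area A = b·y = 4.13 × 4.81 = 19.87 m². Wetted perimeter P = b + 2y = 4.13 + 2×4.81 = 13.75 m. Hydraulic radius R = A/P = 19.87/13.75 = 1.445 m. Q_A = (1/0.022)·19.87·1.445^(2/3)·√0.0006901 = 30.32 m³/s.
Channel B: For a triangular section with side slope z = 1.4: A = zy² = 1.4×2.31² = 7.471 m²; P = 2y√(1+z²) = 2×2.31×1.72 = 7.949 m. Hydraulic radius R = A/P = 7.471/7.949 = 0.9399 m. Q_B = (1/0.022)·7.471·0.9399^(2/3)·√0.0006901 = 8.559 m³/s.
The larger discharge is 30.32 m³/s and the smaller is 8.559 m³/s; the ratio is 3.54.

3.54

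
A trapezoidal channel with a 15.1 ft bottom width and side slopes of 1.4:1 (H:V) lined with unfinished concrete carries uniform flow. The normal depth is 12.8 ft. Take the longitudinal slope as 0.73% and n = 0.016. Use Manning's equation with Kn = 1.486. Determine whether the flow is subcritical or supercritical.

supercritical

With bottom width b = 15.1 ft and side slope z = 1.4: A = (b + zy)y = (15.1 + 1.4×12.8)×12.8 = 422.7 ft²; P = b + 2y√(1+z²) = 15.1 + 2×12.8×1.72 = 59.14 ft.
Hydraulic radius R = A/P = 422.7/59.14 = 7.146 ft.
V = (1.486/n) R^(2/3) √S = (1.486/0.016) × 7.146^(2/3) × √0.0073 = 29.44 ft/s. Hydraulic depth D_h = A/T = 422.7/50.94 = 8.297 ft.
Froude number Fr = V/√(g·D_h) = 29.44/√(32.2×8.297) = 1.8, which is greater than 1, so the flow is supercritical.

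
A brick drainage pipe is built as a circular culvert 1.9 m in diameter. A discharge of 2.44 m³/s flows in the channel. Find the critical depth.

y_c = 0.75 m

At critical depth, Q² T / (g A³) = 1, i.e. A³/T = Q²/g = 2.44²/9.81 = 0.6069.
Trying y = 0.858 m: A³/T = 1.016 — too large.
Trying y = 0.539 m: A³/T = 0.1692 — too small.
Trying y = 0.75 m: A³/T = 0.6064 — ≈ 0.6069.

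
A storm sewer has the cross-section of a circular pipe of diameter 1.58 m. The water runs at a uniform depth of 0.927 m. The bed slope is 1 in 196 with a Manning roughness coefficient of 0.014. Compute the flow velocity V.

V = 2.92 m/s

For a circular section of diameter D = 1.58 m at depth y = 0.927 m, the central angle is θ = 2 arccos(1 − 2y/D) = 3.49 rad. Then A = (D²/8)(θ − sin θ) = 1.196 m² and P = Dθ/2 = 2.757 m.
Hydraulic radius R = A/P = 1.196/2.757 = 0.4337 m.
From Manning's equation, V = (1/n) R^(2/3) S^(1/2) = (1/0.014) × 0.4337^(2/3) × 0.005102^(1/2) = 2.92 m/s.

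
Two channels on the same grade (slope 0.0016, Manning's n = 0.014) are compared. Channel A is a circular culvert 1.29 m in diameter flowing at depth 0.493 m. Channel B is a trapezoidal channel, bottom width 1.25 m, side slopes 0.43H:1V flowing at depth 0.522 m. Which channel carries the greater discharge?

channel B

Channel A: For a circular section of diameter D = 1.29 m at depth y = 0.493 m, the central angle is θ = 2 arccos(1 − 2y/D) = 2.666 rad. Then A = (D²/8)(θ − sin θ) = 0.4592 m² and P = Dθ/2 = 1.719 m. Hydraulic radius R = A/P = 0.4592/1.719 = 0.2671 m. Q_A = (1/0.014)·0.4592·0.2671^(2/3)·√0.0016 = 0.5442 m³/s.
Channel B: With bottom width b = 1.25 m and side slope z = 0.43: A = (b + zy)y = (1.25 + 0.43×0.522)×0.522 = 0.7697 m²; P = b + 2y√(1+z²) = 1.25 + 2×0.522×1.089 = 2.386 m. Hydraulic radius R = A/P = 0.7697/2.386 = 0.3225 m. Q_B = (1/0.014)·0.7697·0.3225^(2/3)·√0.0016 = 1.034 m³/s.
Q_A = 0.5442 m³/s vs Q_B = 1.034 m³/s, so channel B carries more.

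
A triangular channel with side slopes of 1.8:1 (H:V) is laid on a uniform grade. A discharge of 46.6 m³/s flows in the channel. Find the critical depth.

At critical depth, Q² T / (g A³) = 1, i.e. A³/T = Q²/g = 46.6²/9.81 = 221.4.
Try y = 3.05 m: A³/T = 427.6 — over.
Try y = 2.22 m: A³/T = 87.35 — short.
Try y = 2.67 m: A³/T = 219.8 — ≈ 221.4.

y_c = 2.67 m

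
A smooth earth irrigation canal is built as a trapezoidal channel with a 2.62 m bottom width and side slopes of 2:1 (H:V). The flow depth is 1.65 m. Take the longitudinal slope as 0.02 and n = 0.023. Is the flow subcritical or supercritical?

supercritical

With bottom width b = 2.62 m and side slope z = 2: A = (b + zy)y = (2.62 + 2×1.65)×1.65 = 9.768 m²; P = b + 2y√(1+z²) = 2.62 + 2×1.65×2.236 = 9.999 m.
Hydraulic radius R = A/P = 9.768/9.999 = 0.9769 m.
V = (1/n) R^(2/3) √S = (1/0.023) × 0.9769^(2/3) × √0.02 = 6.054 m/s. Hydraulic depth D_h = A/T = 9.768/9.22 = 1.059 m.
Froude number Fr = V/√(g·D_h) = 6.054/√(9.81×1.059) = 1.88, which is greater than 1, so the flow is supercritical.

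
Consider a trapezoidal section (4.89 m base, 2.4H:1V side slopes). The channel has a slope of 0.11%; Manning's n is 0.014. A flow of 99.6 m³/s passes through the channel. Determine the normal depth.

Manning's equation rearranged: A R^(2/3) = nQ / (1·√S) = 0.014 × 99.6 / (√0.0011) = 42.04.
Try y = 3.11 m: A R^(2/3) = 57.36 — over.
Try y = 2.69 m: A R^(2/3) = 42.04 — matches.

y_n = 2.69 m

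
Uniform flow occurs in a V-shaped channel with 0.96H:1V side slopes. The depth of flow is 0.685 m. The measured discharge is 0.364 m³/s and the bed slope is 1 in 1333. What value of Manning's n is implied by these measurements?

For a triangular section with side slope z = 0.96: A = zy² = 0.96×0.685² = 0.4505 m²; P = 2y√(1+z²) = 2×0.685×1.386 = 1.899 m.
Hydraulic radius R = A/P = 0.4505/1.899 = 0.2372 m.
Rearranging Manning's equation: n = (1/Q) A R^(2/3) S^(1/2) = (1/0.364) × 0.4505 × 0.2372^(2/3) × √0.0007502 = 0.013.

n = 0.013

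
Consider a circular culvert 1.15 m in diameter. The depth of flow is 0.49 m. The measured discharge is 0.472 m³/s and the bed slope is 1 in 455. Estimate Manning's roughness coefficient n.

For a circular section of diameter D = 1.15 m at depth y = 0.49 m, the central angle is θ = 2 arccos(1 − 2y/D) = 2.845 rad. Then A = (D²/8)(θ − sin θ) = 0.422 m² and P = Dθ/2 = 1.636 m.
Hydraulic radius R = A/P = 0.422/1.636 = 0.2579 m.
Rearranging Manning's equation: n = (1/Q) A R^(2/3) S^(1/2) = (1/0.472) × 0.422 × 0.2579^(2/3) × √0.002198 = 0.017.

n = 0.017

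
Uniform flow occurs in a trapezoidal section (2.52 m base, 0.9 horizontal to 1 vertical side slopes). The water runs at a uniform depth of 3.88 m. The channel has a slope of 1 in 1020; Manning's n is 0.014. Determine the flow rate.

Q = 77.2 m³/s

With bottom width b = 2.52 m and side slope z = 0.9: A = (b + zy)y = (2.52 + 0.9×3.88)×3.88 = 23.33 m²; P = b + 2y√(1+z²) = 2.52 + 2×3.88×1.345 = 12.96 m.
Hydraulic radius R = A/P = 23.33/12.96 = 1.8 m.
Manning's equation: Q = (1/n) A R^(2/3) S^(1/2) = (1/0.014) × 23.33 × 1.8^(2/3) × 0.0009804^(1/2) = 77.2 m³/s.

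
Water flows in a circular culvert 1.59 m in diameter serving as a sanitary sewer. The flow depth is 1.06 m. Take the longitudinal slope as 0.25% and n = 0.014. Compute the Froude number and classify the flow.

For a circular section of diameter D = 1.59 m at depth y = 1.06 m, the central angle is θ = 2 arccos(1 − 2y/D) = 3.821 rad. Then A = (D²/8)(θ − sin θ) = 1.406 m² and P = Dθ/2 = 3.038 m.
Hydraulic radius R = A/P = 1.406/3.038 = 0.4629 m.
V = (1/n) R^(2/3) √S = (1/0.014) × 0.4629^(2/3) × √0.0025 = 2.137 m/s. Hydraulic depth D_h = A/T = 1.406/1.499 = 0.938 m.
Froude number Fr = V/√(g·D_h) = 2.137/√(9.81×0.938) = 0.704, which is less than 1, so the flow is subcritical.

subcritical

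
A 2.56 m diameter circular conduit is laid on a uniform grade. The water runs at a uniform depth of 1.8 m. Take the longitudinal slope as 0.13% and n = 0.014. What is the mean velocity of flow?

V = 2.14 m/s

For a circular section of diameter D = 2.56 m at depth y = 1.8 m, the central angle is θ = 2 arccos(1 − 2y/D) = 3.978 rad. Then A = (D²/8)(θ − sin θ) = 3.867 m² and P = Dθ/2 = 5.092 m.
Hydraulic radius R = A/P = 3.867/5.092 = 0.7594 m.
From Manning's equation, V = (1/n) R^(2/3) S^(1/2) = (1/0.014) × 0.7594^(2/3) × 0.0013^(1/2) = 2.14 m/s.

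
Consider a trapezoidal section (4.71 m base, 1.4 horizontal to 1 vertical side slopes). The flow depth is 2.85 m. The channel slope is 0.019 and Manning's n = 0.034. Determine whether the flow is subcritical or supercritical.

With bottom width b = 4.71 m and side slope z = 1.4: A = (b + zy)y = (4.71 + 1.4×2.85)×2.85 = 24.79 m²; P = b + 2y√(1+z²) = 4.71 + 2×2.85×1.72 = 14.52 m.
Hydraulic radius R = A/P = 24.79/14.52 = 1.708 m.
V = (1/n) R^(2/3) √S = (1/0.034) × 1.708^(2/3) × √0.019 = 5.793 m/s. Hydraulic depth D_h = A/T = 24.79/12.69 = 1.954 m.
Froude number Fr = V/√(g·D_h) = 5.793/√(9.81×1.954) = 1.32, which is greater than 1, so the flow is supercritical.

supercritical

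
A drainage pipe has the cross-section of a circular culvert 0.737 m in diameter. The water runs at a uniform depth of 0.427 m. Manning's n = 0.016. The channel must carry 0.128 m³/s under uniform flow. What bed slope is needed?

S = 0.000543

For a circular section of diameter D = 0.737 m at depth y = 0.427 m, the central angle is θ = 2 arccos(1 − 2y/D) = 3.46 rad. Then A = (D²/8)(θ − sin θ) = 0.2562 m² and P = Dθ/2 = 1.275 m.
Hydraulic radius R = A/P = 0.2562/1.275 = 0.2009 m.
From Manning's equation, S = [nQ / (1 A R^(2/3))]² = [0.016 × 0.128 / (1 × 0.2562 × 0.2009^(2/3))]² = 0.000543.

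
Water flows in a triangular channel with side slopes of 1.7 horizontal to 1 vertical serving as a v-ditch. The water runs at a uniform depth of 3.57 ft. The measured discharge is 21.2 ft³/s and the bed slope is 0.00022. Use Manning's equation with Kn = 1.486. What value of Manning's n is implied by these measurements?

For a triangular section with side slope z = 1.7: A = zy² = 1.7×3.57² = 21.67 ft²; P = 2y√(1+z²) = 2×3.57×1.972 = 14.08 ft.
Hydraulic radius R = A/P = 21.67/14.08 = 1.539 ft.
Rearranging Manning's equation: n = (1.486/Q) A R^(2/3) S^(1/2) = (1.486/21.2) × 21.67 × 1.539^(2/3) × √0.00022 = 0.03.

n = 0.03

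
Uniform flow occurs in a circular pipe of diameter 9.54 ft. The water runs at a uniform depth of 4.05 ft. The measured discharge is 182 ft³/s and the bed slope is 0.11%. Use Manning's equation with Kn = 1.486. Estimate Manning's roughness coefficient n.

For a circular section of diameter D = 9.54 ft at depth y = 4.05 ft, the central angle is θ = 2 arccos(1 − 2y/D) = 2.839 rad. Then A = (D²/8)(θ − sin θ) = 28.9 ft² and P = Dθ/2 = 13.54 ft.
Hydraulic radius R = A/P = 28.9/13.54 = 2.134 ft.
Rearranging Manning's equation: n = (1.486/Q) A R^(2/3) S^(1/2) = (1.486/182) × 28.9 × 2.134^(2/3) × √0.0011 = 0.013.

n = 0.013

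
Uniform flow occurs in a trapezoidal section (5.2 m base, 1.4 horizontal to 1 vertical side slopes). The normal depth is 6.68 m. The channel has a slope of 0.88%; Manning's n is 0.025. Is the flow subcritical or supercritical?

With bottom width b = 5.2 m and side slope z = 1.4: A = (b + zy)y = (5.2 + 1.4×6.68)×6.68 = 97.21 m²; P = b + 2y√(1+z²) = 5.2 + 2×6.68×1.72 = 28.19 m.
Hydraulic radius R = A/P = 97.21/28.19 = 3.449 m.
V = (1/n) R^(2/3) √S = (1/0.025) × 3.449^(2/3) × √0.0088 = 8.565 m/s. Hydraulic depth D_h = A/T = 97.21/23.9 = 4.067 m.
Froude number Fr = V/√(g·D_h) = 8.565/√(9.81×4.067) = 1.36, which is greater than 1, so the flow is supercritical.

supercritical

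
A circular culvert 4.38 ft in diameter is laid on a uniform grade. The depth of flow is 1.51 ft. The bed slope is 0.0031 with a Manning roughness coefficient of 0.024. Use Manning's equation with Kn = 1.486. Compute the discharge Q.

For a circular section of diameter D = 4.38 ft at depth y = 1.51 ft, the central angle is θ = 2 arccos(1 − 2y/D) = 2.51 rad. Then A = (D²/8)(θ − sin θ) = 4.604 ft² and P = Dθ/2 = 5.497 ft.
Hydraulic radius R = A/P = 4.604/5.497 = 0.8375 ft.
Manning's equation: Q = (1.486/n) A R^(2/3) S^(1/2) = (1.486/0.024) × 4.604 × 0.8375^(2/3) × 0.0031^(1/2) = 14.1 ft³/s.

Q = 14.1 ft³/s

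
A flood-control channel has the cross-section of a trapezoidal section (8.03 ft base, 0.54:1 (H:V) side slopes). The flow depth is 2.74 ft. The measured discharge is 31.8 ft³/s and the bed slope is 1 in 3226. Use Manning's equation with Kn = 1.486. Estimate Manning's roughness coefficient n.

n = 0.032

With bottom width b = 8.03 ft and side slope z = 0.54: A = (b + zy)y = (8.03 + 0.54×2.74)×2.74 = 26.06 ft²; P = b + 2y√(1+z²) = 8.03 + 2×2.74×1.136 = 14.26 ft.
Hydraulic radius R = A/P = 26.06/14.26 = 1.827 ft.
Rearranging Manning's equation: n = (1.486/Q) A R^(2/3) S^(1/2) = (1.486/31.8) × 26.06 × 1.827^(2/3) × √0.00031 = 0.032.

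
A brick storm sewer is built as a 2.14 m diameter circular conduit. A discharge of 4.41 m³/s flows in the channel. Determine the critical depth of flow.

At critical depth, Q² T / (g A³) = 1, i.e. A³/T = Q²/g = 4.41²/9.81 = 1.982.
At y = 1.17 m: A³/T = 3.823 — high.
At y = 0.832 m: A³/T = 1.037 — low.
At y = 0.985 m: A³/T = 1.981 — close enough.

y_c = 0.985 m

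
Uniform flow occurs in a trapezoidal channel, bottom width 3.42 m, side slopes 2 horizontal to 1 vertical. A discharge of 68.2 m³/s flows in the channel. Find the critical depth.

At critical depth, Q² T / (g A³) = 1, i.e. A³/T = Q²/g = 68.2²/9.81 = 474.1.
Trying y = 2.63 m: A³/T = 853.4 — high.
Trying y = 1.68 m: A³/T = 145.7 — low.
Trying y = 2.27 m: A³/T = 472 — close enough.

y_c = 2.27 m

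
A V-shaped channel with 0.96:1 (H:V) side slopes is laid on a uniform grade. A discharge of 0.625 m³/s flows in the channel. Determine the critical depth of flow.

At critical depth, Q² T / (g A³) = 1, i.e. A³/T = Q²/g = 0.625²/9.81 = 0.03982.
At y = 0.728 m: A³/T = 0.09423 — too large.
At y = 0.613 m: A³/T = 0.03989 — matches.

y_c = 0.613 m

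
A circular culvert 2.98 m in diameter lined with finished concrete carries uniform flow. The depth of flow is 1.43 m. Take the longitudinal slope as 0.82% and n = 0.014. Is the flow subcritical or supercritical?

supercritical

For a circular section of diameter D = 2.98 m at depth y = 1.43 m, the central angle is θ = 2 arccos(1 − 2y/D) = 3.061 rad. Then A = (D²/8)(θ − sin θ) = 3.309 m² and P = Dθ/2 = 4.561 m.
Hydraulic radius R = A/P = 3.309/4.561 = 0.7254 m.
V = (1/n) R^(2/3) √S = (1/0.014) × 0.7254^(2/3) × √0.0082 = 5.222 m/s. Hydraulic depth D_h = A/T = 3.309/2.978 = 1.111 m.
Froude number Fr = V/√(g·D_h) = 5.222/√(9.81×1.111) = 1.58, which is greater than 1, so the flow is supercritical.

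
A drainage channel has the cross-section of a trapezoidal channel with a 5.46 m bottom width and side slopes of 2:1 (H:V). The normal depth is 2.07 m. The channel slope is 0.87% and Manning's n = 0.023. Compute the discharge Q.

Q = 98.4 m³/s

With bottom width b = 5.46 m and side slope z = 2: A = (b + zy)y = (5.46 + 2×2.07)×2.07 = 19.87 m²; P = b + 2y√(1+z²) = 5.46 + 2×2.07×2.236 = 14.72 m.
Hydraulic radius R = A/P = 19.87/14.72 = 1.35 m.
Manning's equation: Q = (1/n) A R^(2/3) S^(1/2) = (1/0.023) × 19.87 × 1.35^(2/3) × 0.0087^(1/2) = 98.4 m³/s.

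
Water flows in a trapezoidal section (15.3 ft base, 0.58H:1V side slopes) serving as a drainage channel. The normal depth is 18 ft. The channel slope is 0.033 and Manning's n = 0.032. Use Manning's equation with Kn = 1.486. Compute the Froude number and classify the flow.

supercritical

With bottom width b = 15.3 ft and side slope z = 0.58: A = (b + zy)y = (15.3 + 0.58×18)×18 = 463.3 ft²; P = b + 2y√(1+z²) = 15.3 + 2×18×1.156 = 56.92 ft.
Hydraulic radius R = A/P = 463.3/56.92 = 8.14 ft.
V = (1.486/n) R^(2/3) √S = (1.486/0.032) × 8.14^(2/3) × √0.033 = 34.14 ft/s. Hydraulic depth D_h = A/T = 463.3/36.18 = 12.81 ft.
Froude number Fr = V/√(g·D_h) = 34.14/√(32.2×12.81) = 1.68, which is greater than 1, so the flow is supercritical.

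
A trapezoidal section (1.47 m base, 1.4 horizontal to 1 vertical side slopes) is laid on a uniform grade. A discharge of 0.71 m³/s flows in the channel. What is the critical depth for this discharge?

y_c = 0.263 m

At critical depth, Q² T / (g A³) = 1, i.e. A³/T = Q²/g = 0.71²/9.81 = 0.05139.
Trying y = 0.192 m: A³/T = 0.01853 — short.
Trying y = 0.335 m: A³/T = 0.1138 — over.
Trying y = 0.263 m: A³/T = 0.05121 — matches.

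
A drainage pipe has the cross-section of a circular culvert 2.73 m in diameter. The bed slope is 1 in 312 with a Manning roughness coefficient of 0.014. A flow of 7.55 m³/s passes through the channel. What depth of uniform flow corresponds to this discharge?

y_n = 1.22 m

Manning's equation rearranged: A R^(2/3) = nQ / (1·√S) = 0.014 × 7.55 / (√0.003205) = 1.867.
Try y = 1.06 m: A R^(2/3) = 1.448 — low.
Try y = 1.32 m: A R^(2/3) = 2.142 — high.
Try y = 1.22 m: A R^(2/3) = 1.867 — ≈ 1.867.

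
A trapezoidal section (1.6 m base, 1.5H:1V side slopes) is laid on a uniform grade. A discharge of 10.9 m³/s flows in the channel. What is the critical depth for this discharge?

At critical depth, Q² T / (g A³) = 1, i.e. A³/T = Q²/g = 10.9²/9.81 = 12.11.
At y = 0.885 m: A³/T = 4.087 — short.
At y = 1.18 m: A³/T = 12.23 — ≈ 12.11.

y_c = 1.18 m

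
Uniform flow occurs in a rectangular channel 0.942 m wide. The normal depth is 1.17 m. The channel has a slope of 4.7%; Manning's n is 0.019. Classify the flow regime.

supercritical

Flow area A = b·y = 0.942 × 1.17 = 1.102 m². Wetted perimeter P = b + 2y = 0.942 + 2×1.17 = 3.282 m.
Hydraulic radius R = A/P = 1.102/3.282 = 0.3358 m.
V = (1/n) R^(2/3) √S = (1/0.019) × 0.3358^(2/3) × √0.047 = 5.513 m/s. Hydraulic depth D_h = A/T = 1.102/0.942 = 1.17 m.
Froude number Fr = V/√(g·D_h) = 5.513/√(9.81×1.17) = 1.63, which is greater than 1, so the flow is supercritical.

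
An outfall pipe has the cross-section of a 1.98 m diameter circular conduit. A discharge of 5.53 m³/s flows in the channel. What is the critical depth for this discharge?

y_c = 1.14 m

At critical depth, Q² T / (g A³) = 1, i.e. A³/T = Q²/g = 5.53²/9.81 = 3.117.
Try y = 0.959 m: A³/T = 1.632 — short.
Try y = 1.34 m: A³/T = 5.89 — over.
Try y = 1.14 m: A³/T = 3.159 — close enough.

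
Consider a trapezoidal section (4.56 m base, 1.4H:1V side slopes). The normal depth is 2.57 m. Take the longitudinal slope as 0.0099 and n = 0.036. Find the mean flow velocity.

V = 3.72 m/s

With bottom width b = 4.56 m and side slope z = 1.4: A = (b + zy)y = (4.56 + 1.4×2.57)×2.57 = 20.97 m²; P = b + 2y√(1+z²) = 4.56 + 2×2.57×1.72 = 13.4 m.
Hydraulic radius R = A/P = 20.97/13.4 = 1.564 m.
From Manning's equation, V = (1/n) R^(2/3) S^(1/2) = (1/0.036) × 1.564^(2/3) × 0.0099^(1/2) = 3.72 m/s.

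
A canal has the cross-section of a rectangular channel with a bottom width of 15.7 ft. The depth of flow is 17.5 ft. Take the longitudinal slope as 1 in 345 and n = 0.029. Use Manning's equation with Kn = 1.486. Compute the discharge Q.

Q = 2340 ft³/s

Flow area A = b·y = 15.7 × 17.5 = 274.8 ft². Wetted perimeter P = b + 2y = 15.7 + 2×17.5 = 50.7 ft.
Hydraulic radius R = A/P = 274.8/50.7 = 5.419 ft.
Manning's equation: Q = (1.486/n) A R^(2/3) S^(1/2) = (1.486/0.029) × 274.8 × 5.419^(2/3) × 0.002899^(1/2) = 2340 ft³/s.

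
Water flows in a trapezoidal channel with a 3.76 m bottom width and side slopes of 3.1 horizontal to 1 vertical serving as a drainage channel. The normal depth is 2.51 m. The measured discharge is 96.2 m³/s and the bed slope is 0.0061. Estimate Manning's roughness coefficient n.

With bottom width b = 3.76 m and side slope z = 3.1: A = (b + zy)y = (3.76 + 3.1×2.51)×2.51 = 28.97 m²; P = b + 2y√(1+z²) = 3.76 + 2×2.51×3.257 = 20.11 m.
Hydraulic radius R = A/P = 28.97/20.11 = 1.44 m.
Rearranging Manning's equation: n = (1/Q) A R^(2/3) S^(1/2) = (1/96.2) × 28.97 × 1.44^(2/3) × √0.0061 = 0.03.

n = 0.03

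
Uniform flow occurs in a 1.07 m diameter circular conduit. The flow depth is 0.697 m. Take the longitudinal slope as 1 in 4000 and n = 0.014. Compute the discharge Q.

Q = 0.32 m³/s

For a circular section of diameter D = 1.07 m at depth y = 0.697 m, the central angle is θ = 2 arccos(1 − 2y/D) = 3.757 rad. Then A = (D²/8)(θ − sin θ) = 0.6203 m² and P = Dθ/2 = 2.01 m.
Hydraulic radius R = A/P = 0.6203/2.01 = 0.3086 m.
Manning's equation: Q = (1/n) A R^(2/3) S^(1/2) = (1/0.014) × 0.6203 × 0.3086^(2/3) × 0.00025^(1/2) = 0.32 m³/s.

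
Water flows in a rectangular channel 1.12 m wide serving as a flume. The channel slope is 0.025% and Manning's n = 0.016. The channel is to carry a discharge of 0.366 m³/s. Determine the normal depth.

Manning's equation rearranged: A R^(2/3) = nQ / (1·√S) = 0.016 × 0.366 / (√0.00025) = 0.3704.
Trying y = 0.587 m: A R^(2/3) = 0.2858 — low.
Trying y = 0.716 m: A R^(2/3) = 0.3707 — close enough.

y_n = 0.716 m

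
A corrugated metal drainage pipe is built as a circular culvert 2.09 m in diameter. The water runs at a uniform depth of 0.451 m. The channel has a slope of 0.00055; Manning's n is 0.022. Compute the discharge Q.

Q = 0.242 m³/s

For a circular section of diameter D = 2.09 m at depth y = 0.451 m, the central angle is θ = 2 arccos(1 − 2y/D) = 1.932 rad. Then A = (D²/8)(θ − sin θ) = 0.5444 m² and P = Dθ/2 = 2.019 m.
Hydraulic radius R = A/P = 0.5444/2.019 = 0.2696 m.
Manning's equation: Q = (1/n) A R^(2/3) S^(1/2) = (1/0.022) × 0.5444 × 0.2696^(2/3) × 0.00055^(1/2) = 0.242 m³/s.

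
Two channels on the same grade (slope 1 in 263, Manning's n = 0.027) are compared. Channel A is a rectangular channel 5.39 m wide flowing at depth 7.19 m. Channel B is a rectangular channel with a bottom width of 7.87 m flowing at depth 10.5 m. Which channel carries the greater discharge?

channel B

Channel A: Flow area A = b·y = 5.39 × 7.19 = 38.75 m². Wetted perimeter P = b + 2y = 5.39 + 2×7.19 = 19.77 m. Hydraulic radius R = A/P = 38.75/19.77 = 1.96 m. Q_A = (1/0.027)·38.75·1.96^(2/3)·√0.003802 = 138.6 m³/s.
Channel B: Flow area A = b·y = 7.87 × 10.5 = 82.64 m². Wetted perimeter P = b + 2y = 7.87 + 2×10.5 = 28.87 m. Hydraulic radius R = A/P = 82.64/28.87 = 2.862 m. Q_B = (1/0.027)·82.64·2.862^(2/3)·√0.003802 = 380.5 m³/s.
Q_A = 138.6 m³/s vs Q_B = 380.5 m³/s, so channel B carries more.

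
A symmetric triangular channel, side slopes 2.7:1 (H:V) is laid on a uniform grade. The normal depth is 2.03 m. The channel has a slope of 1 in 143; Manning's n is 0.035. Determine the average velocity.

V = 2.31 m/s

For a triangular section with side slope z = 2.7: A = zy² = 2.7×2.03² = 11.13 m²; P = 2y√(1+z²) = 2×2.03×2.879 = 11.69 m.
Hydraulic radius R = A/P = 11.13/11.69 = 0.9518 m.
From Manning's equation, V = (1/n) R^(2/3) S^(1/2) = (1/0.035) × 0.9518^(2/3) × 0.006993^(1/2) = 2.31 m/s.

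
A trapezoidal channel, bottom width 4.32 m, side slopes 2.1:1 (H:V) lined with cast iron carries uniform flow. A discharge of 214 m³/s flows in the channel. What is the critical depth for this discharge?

At critical depth, Q² T / (g A³) = 1, i.e. A³/T = Q²/g = 214²/9.81 = 4668.
At y = 4.55 m: A³/T = 10740 — over.
At y = 2.79 m: A³/T = 1428 — short.
At y = 3.73 m: A³/T = 4661 — close enough.

y_c = 3.73 m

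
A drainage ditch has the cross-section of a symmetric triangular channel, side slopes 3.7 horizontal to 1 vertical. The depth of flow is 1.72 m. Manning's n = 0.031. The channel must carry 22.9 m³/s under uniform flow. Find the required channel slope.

S = 0.00539

For a triangular section with side slope z = 3.7: A = zy² = 3.7×1.72² = 10.95 m²; P = 2y√(1+z²) = 2×1.72×3.833 = 13.18 m.
Hydraulic radius R = A/P = 10.95/13.18 = 0.8302 m.
From Manning's equation, S = [nQ / (1 A R^(2/3))]² = [0.031 × 22.9 / (1 × 10.95 × 0.8302^(2/3))]² = 0.00539.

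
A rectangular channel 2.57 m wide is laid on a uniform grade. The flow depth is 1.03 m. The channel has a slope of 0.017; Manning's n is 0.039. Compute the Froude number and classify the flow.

Flow area A = b·y = 2.57 × 1.03 = 2.647 m². Wetted perimeter P = b + 2y = 2.57 + 2×1.03 = 4.63 m.
Hydraulic radius R = A/P = 2.647/4.63 = 0.5717 m.
V = (1/n) R^(2/3) √S = (1/0.039) × 0.5717^(2/3) × √0.017 = 2.303 m/s. Hydraulic depth D_h = A/T = 2.647/2.57 = 1.03 m.
Froude number Fr = V/√(g·D_h) = 2.303/√(9.81×1.03) = 0.724, which is less than 1, so the flow is subcritical.

subcritical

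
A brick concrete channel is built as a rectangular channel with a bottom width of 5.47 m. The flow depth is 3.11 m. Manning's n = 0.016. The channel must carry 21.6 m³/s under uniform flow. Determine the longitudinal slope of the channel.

S = 0.00025

Flow area A = b·y = 5.47 × 3.11 = 17.01 m². Wetted perimeter P = b + 2y = 5.47 + 2×3.11 = 11.69 m.
Hydraulic radius R = A/P = 17.01/11.69 = 1.455 m.
From Manning's equation, S = [nQ / (1 A R^(2/3))]² = [0.016 × 21.6 / (1 × 17.01 × 1.455^(2/3))]² = 0.00025.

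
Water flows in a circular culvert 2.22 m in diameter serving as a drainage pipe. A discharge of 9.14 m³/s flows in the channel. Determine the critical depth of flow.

y_c = 1.43 m

At critical depth, Q² T / (g A³) = 1, i.e. A³/T = Q²/g = 9.14²/9.81 = 8.516.
At y = 1.05 m: A³/T = 2.641 — short.
At y = 1.43 m: A³/T = 8.615 — close enough.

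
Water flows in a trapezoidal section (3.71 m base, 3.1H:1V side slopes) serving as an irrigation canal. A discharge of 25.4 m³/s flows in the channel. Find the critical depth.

At critical depth, Q² T / (g A³) = 1, i.e. A³/T = Q²/g = 25.4²/9.81 = 65.77.
Trying y = 1.52 m: A³/T = 159.7 — too large.
Trying y = 0.921 m: A³/T = 23.47 — too small.
Trying y = 1.21 m: A³/T = 65.62 — matches.

y_c = 1.21 m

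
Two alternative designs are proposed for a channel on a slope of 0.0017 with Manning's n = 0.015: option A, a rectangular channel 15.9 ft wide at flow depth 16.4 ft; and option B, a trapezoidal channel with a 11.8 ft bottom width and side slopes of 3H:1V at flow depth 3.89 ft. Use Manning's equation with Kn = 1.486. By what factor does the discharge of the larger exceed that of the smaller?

Channel A: Flow area A = b·y = 15.9 × 16.4 = 260.8 ft². Wetted perimeter P = b + 2y = 15.9 + 2×16.4 = 48.7 ft. Hydraulic radius R = A/P = 260.8/48.7 = 5.354 ft. Q_A = (1.486/0.015)·260.8·5.354^(2/3)·√0.0017 = 3260 ft³/s.
Channel B: With bottom width b = 11.8 ft and side slope z = 3: A = (b + zy)y = (11.8 + 3×3.89)×3.89 = 91.3 ft²; P = b + 2y√(1+z²) = 11.8 + 2×3.89×3.162 = 36.4 ft. Hydraulic radius R = A/P = 91.3/36.4 = 2.508 ft. Q_B = (1.486/0.015)·91.3·2.508^(2/3)·√0.0017 = 688.4 ft³/s.
The larger discharge is 3260 ft³/s and the smaller is 688.4 ft³/s; the ratio is 4.74.

4.74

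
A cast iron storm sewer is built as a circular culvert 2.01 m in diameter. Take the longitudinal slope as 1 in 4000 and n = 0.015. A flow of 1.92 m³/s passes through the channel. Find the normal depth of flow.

Manning's equation rearranged: A R^(2/3) = nQ / (1·√S) = 0.015 × 1.92 / (√0.00025) = 1.821.
Try y = 1.28 m: A R^(2/3) = 1.473 — low.
Try y = 1.5 m: A R^(2/3) = 1.818 — ≈ 1.821.

y_n = 1.5 m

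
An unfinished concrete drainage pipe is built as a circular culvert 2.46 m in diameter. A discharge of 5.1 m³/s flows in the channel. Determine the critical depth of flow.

y_c = 1.02 m

At critical depth, Q² T / (g A³) = 1, i.e. A³/T = Q²/g = 5.1²/9.81 = 2.651.
At y = 0.709 m: A³/T = 0.6548 — low.
At y = 1.1 m: A³/T = 3.559 — high.
At y = 1.02 m: A³/T = 2.665 — ≈ 2.651.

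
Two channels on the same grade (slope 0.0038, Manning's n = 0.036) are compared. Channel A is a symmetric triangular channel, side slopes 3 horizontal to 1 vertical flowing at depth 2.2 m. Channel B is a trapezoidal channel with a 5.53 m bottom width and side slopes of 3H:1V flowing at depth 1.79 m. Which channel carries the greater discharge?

channel B

Channel A: For a triangular section with side slope z = 3: A = zy² = 3×2.2² = 14.52 m²; P = 2y√(1+z²) = 2×2.2×3.162 = 13.91 m. Hydraulic radius R = A/P = 14.52/13.91 = 1.044 m. Q_A = (1/0.036)·14.52·1.044^(2/3)·√0.0038 = 25.58 m³/s.
Channel B: With bottom width b = 5.53 m and side slope z = 3: A = (b + zy)y = (5.53 + 3×1.79)×1.79 = 19.51 m²; P = b + 2y√(1+z²) = 5.53 + 2×1.79×3.162 = 16.85 m. Hydraulic radius R = A/P = 19.51/16.85 = 1.158 m. Q_B = (1/0.036)·19.51·1.158^(2/3)·√0.0038 = 36.84 m³/s.
Q_A = 25.58 m³/s vs Q_B = 36.84 m³/s, so channel B carries more.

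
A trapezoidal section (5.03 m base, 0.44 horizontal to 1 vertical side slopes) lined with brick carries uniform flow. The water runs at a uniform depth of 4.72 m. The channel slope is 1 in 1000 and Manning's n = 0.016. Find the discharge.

Q = 112 m³/s

With bottom width b = 5.03 m and side slope z = 0.44: A = (b + zy)y = (5.03 + 0.44×4.72)×4.72 = 33.54 m²; P = b + 2y√(1+z²) = 5.03 + 2×4.72×1.093 = 15.34 m.
Hydraulic radius R = A/P = 33.54/15.34 = 2.186 m.
Manning's equation: Q = (1/n) A R^(2/3) S^(1/2) = (1/0.016) × 33.54 × 2.186^(2/3) × 0.001^(1/2) = 112 m³/s.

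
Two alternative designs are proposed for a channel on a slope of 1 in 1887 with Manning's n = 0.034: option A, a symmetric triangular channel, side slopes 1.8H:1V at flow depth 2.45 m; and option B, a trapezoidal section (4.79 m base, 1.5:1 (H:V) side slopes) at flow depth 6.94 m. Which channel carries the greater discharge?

Channel A: For a triangular section with side slope z = 1.8: A = zy² = 1.8×2.45² = 10.8 m²; P = 2y√(1+z²) = 2×2.45×2.059 = 10.09 m. Hydraulic radius R = A/P = 10.8/10.09 = 1.071 m. Q_A = (1/0.034)·10.8·1.071^(2/3)·√0.0005299 = 7.657 m³/s.
Channel B: With bottom width b = 4.79 m and side slope z = 1.5: A = (b + zy)y = (4.79 + 1.5×6.94)×6.94 = 105.5 m²; P = b + 2y√(1+z²) = 4.79 + 2×6.94×1.803 = 29.81 m. Hydraulic radius R = A/P = 105.5/29.81 = 3.538 m. Q_B = (1/0.034)·105.5·3.538^(2/3)·√0.0005299 = 165.8 m³/s.
Q_A = 7.657 m³/s vs Q_B = 165.8 m³/s, so channel B carries more.

channel B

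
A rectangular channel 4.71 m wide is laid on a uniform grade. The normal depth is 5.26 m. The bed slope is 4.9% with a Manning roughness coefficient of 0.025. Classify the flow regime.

Flow area A = b·y = 4.71 × 5.26 = 24.77 m². Wetted perimeter P = b + 2y = 4.71 + 2×5.26 = 15.23 m.
Hydraulic radius R = A/P = 24.77/15.23 = 1.627 m.
V = (1/n) R^(2/3) √S = (1/0.025) × 1.627^(2/3) × √0.049 = 12.25 m/s. Hydraulic depth D_h = A/T = 24.77/4.71 = 5.26 m.
Froude number Fr = V/√(g·D_h) = 12.25/√(9.81×5.26) = 1.7, which is greater than 1, so the flow is supercritical.

supercritical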